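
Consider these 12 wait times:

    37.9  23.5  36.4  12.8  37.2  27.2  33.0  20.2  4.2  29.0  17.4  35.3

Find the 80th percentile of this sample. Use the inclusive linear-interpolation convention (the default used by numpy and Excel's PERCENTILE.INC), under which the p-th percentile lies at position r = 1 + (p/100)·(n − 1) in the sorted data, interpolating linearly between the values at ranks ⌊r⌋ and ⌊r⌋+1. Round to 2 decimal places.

36.18

Sorted: 4.2, 12.8, 17.4, 20.2, 23.5, 27.2, 29.0, 33.0, 35.3, 36.4, 37.2, 37.9.
n = 12.
r = 1 + (80/100)·(12 − 1) = 1 + 8.8 = 9.8.
Rank 9 is 35.3 and rank 10 is 36.4.
Interpolate: 35.3 + 0.8·(36.4 − 35.3) = 35.3 + 0.8·1.1 = 36.18.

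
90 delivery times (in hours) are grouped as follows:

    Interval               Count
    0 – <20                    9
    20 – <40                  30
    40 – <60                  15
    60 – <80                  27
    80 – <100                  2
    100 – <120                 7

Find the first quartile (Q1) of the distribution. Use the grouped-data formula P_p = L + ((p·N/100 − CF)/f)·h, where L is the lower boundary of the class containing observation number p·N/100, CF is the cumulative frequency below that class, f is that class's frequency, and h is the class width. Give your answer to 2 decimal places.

29.00

N = 90; target position k = 25/100 · 90 = 22.5.
Cumulative frequencies: 9, 39, 54, 81, 83, 90.
Observation 22.5 falls in the class 20 – <40.
L = 20, CF = 9, f = 30, h = 20.
P25 = 20 + ((22.5 − 9)/30)·20 = 20 + 9 = 29.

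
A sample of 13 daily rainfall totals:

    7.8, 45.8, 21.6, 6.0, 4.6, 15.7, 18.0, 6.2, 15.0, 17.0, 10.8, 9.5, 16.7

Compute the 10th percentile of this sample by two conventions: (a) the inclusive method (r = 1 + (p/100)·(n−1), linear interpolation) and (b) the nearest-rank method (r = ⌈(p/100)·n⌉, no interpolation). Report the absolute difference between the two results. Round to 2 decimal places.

0.04

Sorted: 4.6, 6.0, 6.2, 7.8, 9.5, 10.8, 15.0, 15.7, 16.7, 17.0, 18.0, 21.6, 45.8.
n = 13.
(a) r = 2.2; between ranks 2 (6.0) and 3 (6.2): 6.04.
(b) the nearest-rank method: rank 2 → 6.
|6.04 − 6| = 0.04.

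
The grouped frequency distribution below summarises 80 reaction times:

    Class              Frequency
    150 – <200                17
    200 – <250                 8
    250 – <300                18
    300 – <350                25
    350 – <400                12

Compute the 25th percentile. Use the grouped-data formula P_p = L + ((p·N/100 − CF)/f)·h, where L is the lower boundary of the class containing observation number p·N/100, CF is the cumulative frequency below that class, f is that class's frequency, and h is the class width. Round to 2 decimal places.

218.75

N = 80; target position k = 25/100 · 80 = 20.
Cumulative frequencies: 17, 25, 43, 68, 80.
Observation 20 falls in the class 200 – <250.
L = 200, CF = 17, f = 8, h = 50.
P25 = 200 + ((20 − 17)/8)·50 = 200 + 18.75 = 218.75.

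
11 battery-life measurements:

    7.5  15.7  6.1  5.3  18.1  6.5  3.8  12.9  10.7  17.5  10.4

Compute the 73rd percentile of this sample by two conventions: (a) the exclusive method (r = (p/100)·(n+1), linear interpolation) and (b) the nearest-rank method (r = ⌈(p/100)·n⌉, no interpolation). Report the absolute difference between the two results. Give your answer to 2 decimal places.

0.67

Sorted: 3.8, 5.3, 6.1, 6.5, 7.5, 10.4, 10.7, 12.9, 15.7, 17.5, 18.1.
n = 11.
(a) r = 8.76; between ranks 8 (12.9) and 9 (15.7): 15.028.
(b) the nearest-rank method: rank 9 → 15.7.
|15.028 − 15.7| = 0.672.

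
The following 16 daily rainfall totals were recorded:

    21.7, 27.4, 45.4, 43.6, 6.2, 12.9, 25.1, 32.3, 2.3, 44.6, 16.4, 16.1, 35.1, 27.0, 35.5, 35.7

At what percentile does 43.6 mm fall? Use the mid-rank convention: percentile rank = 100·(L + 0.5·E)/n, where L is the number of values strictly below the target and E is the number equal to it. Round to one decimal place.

Sorted: 2.3, 6.2, 12.9, 16.1, 16.4, 21.7, 25.1, 27.0, 27.4, 32.3, 35.1, 35.5, 35.7, 43.6, 44.6, 45.4.
Count below 43.6: L = 13; count equal: E = 1; n = 16.
Percentile rank = 100·(13 + 0.5·1)/16 = 100·13.5/16 = 84.38.

84.4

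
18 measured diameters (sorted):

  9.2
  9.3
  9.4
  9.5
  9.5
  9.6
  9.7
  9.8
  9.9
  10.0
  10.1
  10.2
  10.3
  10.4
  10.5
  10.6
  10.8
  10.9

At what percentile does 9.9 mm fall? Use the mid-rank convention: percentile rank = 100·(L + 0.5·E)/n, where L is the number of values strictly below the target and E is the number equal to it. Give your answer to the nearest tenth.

Count below 9.9: L = 8; count equal: E = 1; n = 18.
Percentile rank = 100·(8 + 0.5·1)/18 = 100·8.5/18 = 47.22.

47.2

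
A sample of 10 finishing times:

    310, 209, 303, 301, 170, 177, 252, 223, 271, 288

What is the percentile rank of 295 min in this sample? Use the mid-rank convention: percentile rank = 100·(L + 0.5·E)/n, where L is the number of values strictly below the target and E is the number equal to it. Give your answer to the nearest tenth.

Sorted: 170, 177, 209, 223, 252, 271, 288, 301, 303, 310.
Count below 295: L = 7; count equal: E = 0; n = 10.
Percentile rank = 100·(7 + 0.5·0)/10 = 100·7/10 = 70.

70.0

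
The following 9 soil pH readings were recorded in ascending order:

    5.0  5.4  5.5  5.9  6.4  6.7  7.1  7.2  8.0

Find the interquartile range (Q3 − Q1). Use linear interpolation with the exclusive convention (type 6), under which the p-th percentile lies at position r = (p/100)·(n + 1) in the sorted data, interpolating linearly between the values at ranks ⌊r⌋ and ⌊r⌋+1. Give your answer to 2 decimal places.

1.70

n = 9.
P25: r = 2.5; ranks 2–3 are 5.4, 5.5; interpolating gives 5.45.
P75: r = 7.5; ranks 7–8 are 7.1, 7.2; interpolating gives 7.15.
Difference: 7.15 − 5.45 = 1.7.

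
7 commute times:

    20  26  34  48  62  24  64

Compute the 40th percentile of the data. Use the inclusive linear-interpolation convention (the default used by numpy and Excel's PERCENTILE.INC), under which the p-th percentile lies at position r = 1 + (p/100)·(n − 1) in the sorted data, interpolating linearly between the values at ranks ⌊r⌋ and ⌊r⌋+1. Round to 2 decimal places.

29.20

Sorted: 20, 24, 26, 34, 48, 62, 64.
n = 7.
r = 1 + (40/100)·(7 − 1) = 1 + 2.4 = 3.4.
Rank 3 is 26 and rank 4 is 34.
Interpolate: 26 + 0.4·(34 − 26) = 26 + 0.4·8 = 29.2.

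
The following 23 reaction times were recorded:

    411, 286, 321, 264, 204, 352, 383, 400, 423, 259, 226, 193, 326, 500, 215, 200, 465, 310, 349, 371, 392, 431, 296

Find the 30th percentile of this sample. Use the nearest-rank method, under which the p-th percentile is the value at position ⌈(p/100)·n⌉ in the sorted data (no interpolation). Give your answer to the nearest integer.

Sorted: 193, 200, 204, 215, 226, 259, 264, 286, 296, 310, 321, 326, 349, 352, 371, 383, 392, 400, 411, 423, 431, 465, 500.
n = 23.
Position = ⌈30/100 · 23⌉ = ⌈6.9⌉ = 7.
The value at rank 7 is 264.

264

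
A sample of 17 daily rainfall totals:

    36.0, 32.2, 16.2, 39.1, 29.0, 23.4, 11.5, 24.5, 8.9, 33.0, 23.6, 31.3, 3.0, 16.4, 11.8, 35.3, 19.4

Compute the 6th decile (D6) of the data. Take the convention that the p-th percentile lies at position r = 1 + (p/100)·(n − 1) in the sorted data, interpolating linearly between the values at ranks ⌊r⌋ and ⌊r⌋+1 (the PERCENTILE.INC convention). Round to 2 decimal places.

Sorted: 3.0, 8.9, 11.5, 11.8, 16.2, 16.4, 19.4, 23.4, 23.6, 24.5, 29.0, 31.3, 32.2, 33.0, 35.3, 36.0, 39.1.
n = 17.
r = 1 + (60/100)·(17 − 1) = 1 + 9.6 = 10.6.
Rank 10 is 24.5 and rank 11 is 29.0.
Interpolate: 24.5 + 0.6·(29.0 − 24.5) = 24.5 + 0.6·4.5 = 27.2.

27.20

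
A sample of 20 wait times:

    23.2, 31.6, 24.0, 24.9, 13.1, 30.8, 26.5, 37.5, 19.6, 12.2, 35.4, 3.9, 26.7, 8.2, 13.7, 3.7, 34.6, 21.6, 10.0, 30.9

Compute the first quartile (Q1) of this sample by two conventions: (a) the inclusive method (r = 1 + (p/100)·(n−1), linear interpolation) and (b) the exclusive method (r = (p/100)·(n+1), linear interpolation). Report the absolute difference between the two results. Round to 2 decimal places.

Sorted: 3.7, 3.9, 8.2, 10.0, 12.2, 13.1, 13.7, 19.6, 21.6, 23.2, 24.0, 24.9, 26.5, 26.7, 30.8, 30.9, 31.6, 34.6, 35.4, 37.5.
n = 20.
(a) r = 5.75; between ranks 5 (12.2) and 6 (13.1): 12.875.
(b) r = 5.25; between ranks 5 (12.2) and 6 (13.1): 12.425.
|12.875 − 12.425| = 0.45.

0.45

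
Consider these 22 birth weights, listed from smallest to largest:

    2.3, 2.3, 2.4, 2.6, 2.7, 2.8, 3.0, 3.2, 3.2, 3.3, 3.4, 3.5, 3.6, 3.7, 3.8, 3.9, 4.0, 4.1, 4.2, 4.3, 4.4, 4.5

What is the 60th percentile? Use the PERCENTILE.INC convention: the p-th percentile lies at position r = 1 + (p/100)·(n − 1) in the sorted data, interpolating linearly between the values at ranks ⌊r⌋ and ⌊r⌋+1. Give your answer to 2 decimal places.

n = 22.
r = 1 + (60/100)·(22 − 1) = 1 + 12.6 = 13.6.
Rank 13 is 3.6 and rank 14 is 3.7.
Interpolate: 3.6 + 0.6·(3.7 − 3.6) = 3.6 + 0.6·0.1 = 3.66.

3.66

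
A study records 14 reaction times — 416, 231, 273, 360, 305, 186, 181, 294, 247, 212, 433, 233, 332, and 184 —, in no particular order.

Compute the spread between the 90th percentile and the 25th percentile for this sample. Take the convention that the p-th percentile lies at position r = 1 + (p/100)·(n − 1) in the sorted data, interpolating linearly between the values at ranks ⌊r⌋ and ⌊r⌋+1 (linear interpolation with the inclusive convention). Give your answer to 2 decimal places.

182.45

Sorted: 181, 184, 186, 212, 231, 233, 247, 273, 294, 305, 332, 360, 416, 433.
n = 14.
P25: r = 4.25; ranks 4–5 are 212, 231; interpolating gives 216.75.
P90: r = 12.7; ranks 12–13 are 360, 416; interpolating gives 399.2.
Difference: 399.2 − 216.75 = 182.45.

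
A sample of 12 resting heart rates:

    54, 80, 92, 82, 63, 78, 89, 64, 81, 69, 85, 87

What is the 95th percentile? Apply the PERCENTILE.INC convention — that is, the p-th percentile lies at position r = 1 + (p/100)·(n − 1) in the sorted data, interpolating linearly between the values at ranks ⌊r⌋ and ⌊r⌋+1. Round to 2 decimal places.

90.35

Sorted: 54, 63, 64, 69, 78, 80, 81, 82, 85, 87, 89, 92.
n = 12.
r = 1 + (95/100)·(12 − 1) = 1 + 10.45 = 11.45.
Rank 11 is 89 and rank 12 is 92.
Interpolate: 89 + 0.45·(92 − 89) = 89 + 0.45·3 = 90.35.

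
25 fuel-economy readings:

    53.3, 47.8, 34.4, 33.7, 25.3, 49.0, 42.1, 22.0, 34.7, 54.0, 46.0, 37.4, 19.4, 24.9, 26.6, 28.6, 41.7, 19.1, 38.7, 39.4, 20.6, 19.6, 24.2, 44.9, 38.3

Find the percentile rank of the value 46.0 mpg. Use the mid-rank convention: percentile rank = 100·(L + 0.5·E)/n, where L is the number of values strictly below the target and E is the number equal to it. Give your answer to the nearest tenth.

82.0

Sorted: 19.1, 19.4, 19.6, 20.6, 22.0, 24.2, 24.9, 25.3, 26.6, 28.6, 33.7, 34.4, 34.7, 37.4, 38.3, 38.7, 39.4, 41.7, 42.1, 44.9, 46.0, 47.8, 49.0, 53.3, 54.0.
Count below 46.0: L = 20; count equal: E = 1; n = 25.
Percentile rank = 100·(20 + 0.5·1)/25 = 100·20.5/25 = 82.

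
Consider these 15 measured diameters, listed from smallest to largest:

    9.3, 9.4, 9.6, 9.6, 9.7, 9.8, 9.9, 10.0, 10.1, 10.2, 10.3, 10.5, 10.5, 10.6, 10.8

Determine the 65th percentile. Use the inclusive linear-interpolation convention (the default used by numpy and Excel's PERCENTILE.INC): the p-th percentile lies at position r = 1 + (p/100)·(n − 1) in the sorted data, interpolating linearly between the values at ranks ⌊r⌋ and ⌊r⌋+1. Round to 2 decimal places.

n = 15.
r = 1 + (65/100)·(15 − 1) = 1 + 9.1 = 10.1.
Rank 10 is 10.2 and rank 11 is 10.3.
Interpolate: 10.2 + 0.1·(10.3 − 10.2) = 10.2 + 0.1·0.1 = 10.21.

10.21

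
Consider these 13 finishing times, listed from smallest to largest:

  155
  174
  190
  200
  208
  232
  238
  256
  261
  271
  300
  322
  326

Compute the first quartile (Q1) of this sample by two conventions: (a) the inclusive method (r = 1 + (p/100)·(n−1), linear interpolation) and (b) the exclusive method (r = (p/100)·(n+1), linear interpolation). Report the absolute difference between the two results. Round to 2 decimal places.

n = 13.
(a) r = 4 → value at rank 4 = 200.
(b) r = 3.5; between ranks 3 (190) and 4 (200): 195.
|200 − 195| = 5.

5.00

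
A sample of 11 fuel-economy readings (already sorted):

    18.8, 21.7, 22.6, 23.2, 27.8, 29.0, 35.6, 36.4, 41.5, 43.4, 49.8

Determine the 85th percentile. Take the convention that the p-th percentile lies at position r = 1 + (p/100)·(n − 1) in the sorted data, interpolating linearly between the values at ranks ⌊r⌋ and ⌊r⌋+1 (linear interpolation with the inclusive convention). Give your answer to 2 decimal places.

42.45

n = 11.
r = 1 + (85/100)·(11 − 1) = 1 + 8.5 = 9.5.
Rank 9 is 41.5 and rank 10 is 43.4.
Interpolate: 41.5 + 0.5·(43.4 − 41.5) = 41.5 + 0.5·1.9 = 42.45.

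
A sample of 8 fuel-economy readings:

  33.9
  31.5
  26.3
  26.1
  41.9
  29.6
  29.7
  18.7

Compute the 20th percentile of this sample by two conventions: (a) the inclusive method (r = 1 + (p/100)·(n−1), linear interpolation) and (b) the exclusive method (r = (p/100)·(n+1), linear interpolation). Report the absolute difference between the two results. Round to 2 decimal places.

Sorted: 18.7, 26.1, 26.3, 29.6, 29.7, 31.5, 33.9, 41.9.
n = 8.
(a) r = 2.4; between ranks 2 (26.1) and 3 (26.3): 26.18.
(b) r = 1.8; between ranks 1 (18.7) and 2 (26.1): 24.62.
|26.18 − 24.62| = 1.56.

1.56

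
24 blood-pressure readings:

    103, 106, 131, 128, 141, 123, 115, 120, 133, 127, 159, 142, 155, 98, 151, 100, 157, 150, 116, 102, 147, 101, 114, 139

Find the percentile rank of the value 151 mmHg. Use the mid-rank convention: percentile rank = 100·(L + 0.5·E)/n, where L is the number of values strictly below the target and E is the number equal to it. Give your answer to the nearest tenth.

Sorted: 98, 100, 101, 102, 103, 106, 114, 115, 116, 120, 123, 127, 128, 131, 133, 139, 141, 142, 147, 150, 151, 155, 157, 159.
Count below 151: L = 20; count equal: E = 1; n = 24.
Percentile rank = 100·(20 + 0.5·1)/24 = 100·20.5/24 = 85.42.

85.4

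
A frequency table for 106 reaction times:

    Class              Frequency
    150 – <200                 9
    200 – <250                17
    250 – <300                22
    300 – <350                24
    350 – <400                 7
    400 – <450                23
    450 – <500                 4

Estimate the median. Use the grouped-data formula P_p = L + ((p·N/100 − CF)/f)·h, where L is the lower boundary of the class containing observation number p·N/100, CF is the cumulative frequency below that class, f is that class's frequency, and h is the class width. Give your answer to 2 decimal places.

310.42

N = 106; target position k = 50/100 · 106 = 53.
Cumulative frequencies: 9, 26, 48, 72, 79, 102, 106.
Observation 53 falls in the class 300 – <350.
L = 300, CF = 48, f = 24, h = 50.
P50 = 300 + ((53 − 48)/24)·50 = 300 + 10.4167 = 310.417.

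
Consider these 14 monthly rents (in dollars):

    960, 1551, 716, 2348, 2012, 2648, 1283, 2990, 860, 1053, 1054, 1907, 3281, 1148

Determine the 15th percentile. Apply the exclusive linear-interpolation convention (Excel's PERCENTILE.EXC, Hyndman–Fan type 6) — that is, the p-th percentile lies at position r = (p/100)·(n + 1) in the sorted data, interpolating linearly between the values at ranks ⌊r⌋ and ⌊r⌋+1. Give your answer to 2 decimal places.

Sorted: 716, 860, 960, 1053, 1054, 1148, 1283, 1551, 1907, 2012, 2348, 2648, 2990, 3281.
n = 14.
r = (15/100)·(14 + 1) = 2.25.
Rank 2 is 860 and rank 3 is 960.
Interpolate: 860 + 0.25·(960 − 860) = 860 + 0.25·100 = 885.

885.00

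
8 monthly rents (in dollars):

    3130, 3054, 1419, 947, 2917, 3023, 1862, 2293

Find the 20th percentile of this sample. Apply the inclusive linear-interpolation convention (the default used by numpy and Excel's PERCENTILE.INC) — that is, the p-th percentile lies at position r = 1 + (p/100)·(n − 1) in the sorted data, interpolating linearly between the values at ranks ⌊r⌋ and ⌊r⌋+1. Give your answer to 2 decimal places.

Sorted: 947, 1419, 1862, 2293, 2917, 3023, 3054, 3130.
n = 8.
r = 1 + (20/100)·(8 − 1) = 1 + 1.4 = 2.4.
Rank 2 is 1419 and rank 3 is 1862.
Interpolate: 1419 + 0.4·(1862 − 1419) = 1419 + 0.4·443 = 1596.2.

1596.20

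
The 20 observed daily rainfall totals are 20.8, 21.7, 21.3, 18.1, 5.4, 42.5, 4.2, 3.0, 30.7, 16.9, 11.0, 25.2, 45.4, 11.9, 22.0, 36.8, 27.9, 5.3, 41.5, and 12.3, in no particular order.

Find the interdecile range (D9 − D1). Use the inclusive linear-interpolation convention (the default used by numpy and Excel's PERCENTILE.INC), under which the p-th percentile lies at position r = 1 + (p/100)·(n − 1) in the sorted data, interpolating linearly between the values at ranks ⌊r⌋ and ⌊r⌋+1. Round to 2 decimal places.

Sorted: 3.0, 4.2, 5.3, 5.4, 11.0, 11.9, 12.3, 16.9, 18.1, 20.8, 21.3, 21.7, 22.0, 25.2, 27.9, 30.7, 36.8, 41.5, 42.5, 45.4.
n = 20.
P10: r = 2.9; ranks 2–3 are 4.2, 5.3; interpolating gives 5.19.
P90: r = 18.1; ranks 18–19 are 41.5, 42.5; interpolating gives 41.6.
Difference: 41.6 − 5.19 = 36.41.

36.41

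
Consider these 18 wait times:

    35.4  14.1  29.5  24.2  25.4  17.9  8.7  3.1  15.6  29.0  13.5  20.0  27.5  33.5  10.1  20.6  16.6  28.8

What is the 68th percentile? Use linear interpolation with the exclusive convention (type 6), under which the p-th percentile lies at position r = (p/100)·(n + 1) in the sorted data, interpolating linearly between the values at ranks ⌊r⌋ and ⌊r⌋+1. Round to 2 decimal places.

27.33

Sorted: 3.1, 8.7, 10.1, 13.5, 14.1, 15.6, 16.6, 17.9, 20.0, 20.6, 24.2, 25.4, 27.5, 28.8, 29.0, 29.5, 33.5, 35.4.
n = 18.
r = (68/100)·(18 + 1) = 12.92.
Rank 12 is 25.4 and rank 13 is 27.5.
Interpolate: 25.4 + 0.92·(27.5 − 25.4) = 25.4 + 0.92·2.1 = 27.332.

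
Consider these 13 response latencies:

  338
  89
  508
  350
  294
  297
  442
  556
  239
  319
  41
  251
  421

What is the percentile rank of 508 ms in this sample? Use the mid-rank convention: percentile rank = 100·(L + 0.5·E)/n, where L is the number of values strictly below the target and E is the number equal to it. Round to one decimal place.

88.5

Sorted: 41, 89, 239, 251, 294, 297, 319, 338, 350, 421, 442, 508, 556.
Count below 508: L = 11; count equal: E = 1; n = 13.
Percentile rank = 100·(11 + 0.5·1)/13 = 100·11.5/13 = 88.46.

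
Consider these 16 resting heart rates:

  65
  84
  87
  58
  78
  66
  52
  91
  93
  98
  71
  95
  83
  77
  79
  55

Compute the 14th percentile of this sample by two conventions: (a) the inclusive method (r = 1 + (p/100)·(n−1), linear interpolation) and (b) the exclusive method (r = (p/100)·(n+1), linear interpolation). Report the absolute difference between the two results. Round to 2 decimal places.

2.56

Sorted: 52, 55, 58, 65, 66, 71, 77, 78, 79, 83, 84, 87, 91, 93, 95, 98.
n = 16.
(a) r = 3.1; between ranks 3 (58) and 4 (65): 58.7.
(b) r = 2.38; between ranks 2 (55) and 3 (58): 56.14.
|58.7 − 56.14| = 2.56.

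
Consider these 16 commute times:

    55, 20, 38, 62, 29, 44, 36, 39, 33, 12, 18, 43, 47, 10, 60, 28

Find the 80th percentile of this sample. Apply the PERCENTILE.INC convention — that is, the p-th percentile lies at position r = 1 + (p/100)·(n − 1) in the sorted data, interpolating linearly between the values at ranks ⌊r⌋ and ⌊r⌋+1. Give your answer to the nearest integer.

Sorted: 10, 12, 18, 20, 28, 29, 33, 36, 38, 39, 43, 44, 47, 55, 60, 62.
n = 16.
r = 1 + (80/100)·(16 − 1) = 1 + 12 = 13.
r is an integer, so P80 is the value at rank 13: 47.

47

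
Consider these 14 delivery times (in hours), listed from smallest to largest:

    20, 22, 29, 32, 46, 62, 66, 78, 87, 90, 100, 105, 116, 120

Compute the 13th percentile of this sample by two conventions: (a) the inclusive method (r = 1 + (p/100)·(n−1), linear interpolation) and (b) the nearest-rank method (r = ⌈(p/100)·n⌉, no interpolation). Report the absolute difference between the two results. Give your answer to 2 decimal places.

n = 14.
(a) r = 2.69; between ranks 2 (22) and 3 (29): 26.83.
(b) the nearest-rank method: rank 2 → 22.
|26.83 − 22| = 4.83.

4.83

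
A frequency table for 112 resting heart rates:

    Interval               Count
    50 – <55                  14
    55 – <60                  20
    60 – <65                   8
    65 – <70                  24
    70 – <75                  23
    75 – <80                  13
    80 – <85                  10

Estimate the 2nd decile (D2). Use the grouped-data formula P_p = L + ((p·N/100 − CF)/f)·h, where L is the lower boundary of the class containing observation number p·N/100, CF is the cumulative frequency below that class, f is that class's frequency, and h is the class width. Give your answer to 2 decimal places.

57.10

N = 112; target position k = 20/100 · 112 = 22.4.
Cumulative frequencies: 14, 34, 42, 66, 89, 102, 112.
Observation 22.4 falls in the class 55 – <60.
L = 55, CF = 14, f = 20, h = 5.
P20 = 55 + ((22.4 − 14)/20)·5 = 55 + 2.1 = 57.1.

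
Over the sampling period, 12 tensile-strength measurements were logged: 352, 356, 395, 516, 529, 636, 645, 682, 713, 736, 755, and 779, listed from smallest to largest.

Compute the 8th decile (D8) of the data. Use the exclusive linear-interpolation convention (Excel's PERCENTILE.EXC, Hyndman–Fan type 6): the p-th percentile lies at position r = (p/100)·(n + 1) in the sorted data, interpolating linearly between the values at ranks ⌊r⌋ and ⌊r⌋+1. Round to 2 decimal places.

n = 12.
r = (80/100)·(12 + 1) = 10.4.
Rank 10 is 736 and rank 11 is 755.
Interpolate: 736 + 0.4·(755 − 736) = 736 + 0.4·19 = 743.6.

743.60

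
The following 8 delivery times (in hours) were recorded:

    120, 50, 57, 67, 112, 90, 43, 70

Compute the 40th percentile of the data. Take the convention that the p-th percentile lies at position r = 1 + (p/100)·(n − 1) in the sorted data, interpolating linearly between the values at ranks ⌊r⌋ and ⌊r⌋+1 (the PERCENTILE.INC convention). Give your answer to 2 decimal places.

Sorted: 43, 50, 57, 67, 70, 90, 112, 120.
n = 8.
r = 1 + (40/100)·(8 − 1) = 1 + 2.8 = 3.8.
Rank 3 is 57 and rank 4 is 67.
Interpolate: 57 + 0.8·(67 − 57) = 57 + 0.8·10 = 65.

65.00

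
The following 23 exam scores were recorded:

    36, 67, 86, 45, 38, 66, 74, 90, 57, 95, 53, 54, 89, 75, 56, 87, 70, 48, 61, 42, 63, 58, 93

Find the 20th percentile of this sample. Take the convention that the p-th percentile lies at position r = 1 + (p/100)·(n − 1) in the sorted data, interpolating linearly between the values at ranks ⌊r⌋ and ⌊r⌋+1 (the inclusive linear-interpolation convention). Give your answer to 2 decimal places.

Sorted: 36, 38, 42, 45, 48, 53, 54, 56, 57, 58, 61, 63, 66, 67, 70, 74, 75, 86, 87, 89, 90, 93, 95.
n = 23.
r = 1 + (20/100)·(23 − 1) = 1 + 4.4 = 5.4.
Rank 5 is 48 and rank 6 is 53.
Interpolate: 48 + 0.4·(53 − 48) = 48 + 0.4·5 = 50.

50.00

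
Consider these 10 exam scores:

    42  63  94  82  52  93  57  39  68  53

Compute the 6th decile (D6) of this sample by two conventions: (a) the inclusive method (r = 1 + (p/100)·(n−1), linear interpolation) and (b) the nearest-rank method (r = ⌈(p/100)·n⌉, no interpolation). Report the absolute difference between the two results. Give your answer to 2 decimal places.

2.00

Sorted: 39, 42, 52, 53, 57, 63, 68, 82, 93, 94.
n = 10.
(a) r = 6.4; between ranks 6 (63) and 7 (68): 65.
(b) the nearest-rank method: rank 6 → 63.
|65 − 63| = 2.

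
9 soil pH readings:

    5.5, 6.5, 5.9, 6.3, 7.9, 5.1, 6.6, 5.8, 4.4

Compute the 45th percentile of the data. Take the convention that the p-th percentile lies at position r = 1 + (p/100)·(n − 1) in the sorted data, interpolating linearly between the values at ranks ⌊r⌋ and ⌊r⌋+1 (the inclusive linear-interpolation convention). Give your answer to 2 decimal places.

5.86

Sorted: 4.4, 5.1, 5.5, 5.8, 5.9, 6.3, 6.5, 6.6, 7.9.
n = 9.
r = 1 + (45/100)·(9 − 1) = 1 + 3.6 = 4.6.
Rank 4 is 5.8 and rank 5 is 5.9.
Interpolate: 5.8 + 0.6·(5.9 − 5.8) = 5.8 + 0.6·0.1 = 5.86.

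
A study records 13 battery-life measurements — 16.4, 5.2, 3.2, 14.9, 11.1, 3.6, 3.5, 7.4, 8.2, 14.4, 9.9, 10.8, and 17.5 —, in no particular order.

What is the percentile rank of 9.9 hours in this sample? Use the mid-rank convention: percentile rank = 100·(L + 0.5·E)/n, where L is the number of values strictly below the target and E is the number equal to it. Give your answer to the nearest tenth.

50.0

Sorted: 3.2, 3.5, 3.6, 5.2, 7.4, 8.2, 9.9, 10.8, 11.1, 14.4, 14.9, 16.4, 17.5.
Count below 9.9: L = 6; count equal: E = 1; n = 13.
Percentile rank = 100·(6 + 0.5·1)/13 = 100·6.5/13 = 50.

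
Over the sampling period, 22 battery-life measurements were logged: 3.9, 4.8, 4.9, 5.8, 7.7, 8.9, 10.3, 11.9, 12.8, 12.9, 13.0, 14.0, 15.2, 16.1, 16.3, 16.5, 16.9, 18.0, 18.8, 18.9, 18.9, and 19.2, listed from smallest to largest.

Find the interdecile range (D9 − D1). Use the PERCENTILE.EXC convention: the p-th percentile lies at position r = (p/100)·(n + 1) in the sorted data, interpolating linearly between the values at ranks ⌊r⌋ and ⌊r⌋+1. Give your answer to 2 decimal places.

14.07

n = 22.
P10: r = 2.3; ranks 2–3 are 4.8, 4.9; interpolating gives 4.83.
P90: r = 20.7; ranks 20–21 are 18.9, 18.9; interpolating gives 18.9.
Difference: 18.9 − 4.83 = 14.07.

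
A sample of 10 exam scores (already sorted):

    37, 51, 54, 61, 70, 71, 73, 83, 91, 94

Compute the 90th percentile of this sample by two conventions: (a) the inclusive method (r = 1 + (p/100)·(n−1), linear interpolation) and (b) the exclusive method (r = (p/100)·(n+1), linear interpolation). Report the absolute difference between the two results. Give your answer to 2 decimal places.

2.40

n = 10.
(a) r = 9.1; between ranks 9 (91) and 10 (94): 91.3.
(b) r = 9.9; between ranks 9 (91) and 10 (94): 93.7.
|91.3 − 93.7| = 2.4.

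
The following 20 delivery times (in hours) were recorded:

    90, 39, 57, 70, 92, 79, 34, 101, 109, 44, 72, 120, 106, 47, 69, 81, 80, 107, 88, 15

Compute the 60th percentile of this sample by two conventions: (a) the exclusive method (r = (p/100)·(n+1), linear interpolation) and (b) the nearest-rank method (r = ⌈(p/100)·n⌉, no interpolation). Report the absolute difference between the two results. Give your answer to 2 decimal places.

4.20

Sorted: 15, 34, 39, 44, 47, 57, 69, 70, 72, 79, 80, 81, 88, 90, 92, 101, 106, 107, 109, 120.
n = 20.
(a) r = 12.6; between ranks 12 (81) and 13 (88): 85.2.
(b) the nearest-rank method: rank 12 → 81.
|85.2 − 81| = 4.2.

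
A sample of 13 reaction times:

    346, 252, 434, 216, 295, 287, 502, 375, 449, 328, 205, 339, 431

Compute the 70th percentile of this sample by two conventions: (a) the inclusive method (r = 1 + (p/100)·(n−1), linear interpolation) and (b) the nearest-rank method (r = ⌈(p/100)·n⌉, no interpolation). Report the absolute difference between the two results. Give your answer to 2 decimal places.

Sorted: 205, 216, 252, 287, 295, 328, 339, 346, 375, 431, 434, 449, 502.
n = 13.
(a) r = 9.4; between ranks 9 (375) and 10 (431): 397.4.
(b) the nearest-rank method: rank 10 → 431.
|397.4 − 431| = 33.6.

33.60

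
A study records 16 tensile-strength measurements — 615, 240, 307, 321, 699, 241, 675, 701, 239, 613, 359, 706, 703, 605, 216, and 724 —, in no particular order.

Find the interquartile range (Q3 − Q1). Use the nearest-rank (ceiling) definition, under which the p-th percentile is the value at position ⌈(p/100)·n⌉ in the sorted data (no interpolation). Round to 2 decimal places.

458.00

Sorted: 216, 239, 240, 241, 307, 321, 359, 605, 613, 615, 675, 699, 701, 703, 706, 724.
n = 16.
P25: rank ⌈25/100·16⌉ = 4 → 241.
P75: rank ⌈75/100·16⌉ = 12 → 699.
Difference: 699 − 241 = 458.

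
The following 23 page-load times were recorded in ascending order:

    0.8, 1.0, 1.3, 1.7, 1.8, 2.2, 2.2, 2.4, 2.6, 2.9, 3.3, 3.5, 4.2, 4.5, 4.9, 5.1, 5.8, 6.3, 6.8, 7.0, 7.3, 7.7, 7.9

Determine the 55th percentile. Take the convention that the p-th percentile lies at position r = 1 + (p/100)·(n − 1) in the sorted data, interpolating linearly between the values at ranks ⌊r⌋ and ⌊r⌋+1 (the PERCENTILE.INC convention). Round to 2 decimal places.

4.23

n = 23.
r = 1 + (55/100)·(23 − 1) = 1 + 12.1 = 13.1.
Rank 13 is 4.2 and rank 14 is 4.5.
Interpolate: 4.2 + 0.1·(4.5 − 4.2) = 4.2 + 0.1·0.3 = 4.23.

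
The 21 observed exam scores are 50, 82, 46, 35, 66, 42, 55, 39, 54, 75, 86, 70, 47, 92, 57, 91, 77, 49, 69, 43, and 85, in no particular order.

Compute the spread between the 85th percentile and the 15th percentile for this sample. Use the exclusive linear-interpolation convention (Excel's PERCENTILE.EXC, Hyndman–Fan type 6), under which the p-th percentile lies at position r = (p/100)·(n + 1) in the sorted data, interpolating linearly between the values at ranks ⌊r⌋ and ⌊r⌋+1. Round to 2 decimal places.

43.40

Sorted: 35, 39, 42, 43, 46, 47, 49, 50, 54, 55, 57, 66, 69, 70, 75, 77, 82, 85, 86, 91, 92.
n = 21.
P15: r = 3.3; ranks 3–4 are 42, 43; interpolating gives 42.3.
P85: r = 18.7; ranks 18–19 are 85, 86; interpolating gives 85.7.
Difference: 85.7 − 42.3 = 43.4.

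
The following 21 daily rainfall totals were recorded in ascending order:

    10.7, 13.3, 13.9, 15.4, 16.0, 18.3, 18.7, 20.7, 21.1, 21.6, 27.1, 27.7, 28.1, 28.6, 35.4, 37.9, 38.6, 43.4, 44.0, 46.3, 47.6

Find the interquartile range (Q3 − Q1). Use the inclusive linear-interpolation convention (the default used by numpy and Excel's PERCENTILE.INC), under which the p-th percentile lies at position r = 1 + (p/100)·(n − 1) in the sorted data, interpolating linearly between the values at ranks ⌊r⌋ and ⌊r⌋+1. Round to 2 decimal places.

19.60

n = 21.
P25: r = 6 (integer) → 18.3.
P75: r = 16 (integer) → 37.9.
Difference: 37.9 − 18.3 = 19.6.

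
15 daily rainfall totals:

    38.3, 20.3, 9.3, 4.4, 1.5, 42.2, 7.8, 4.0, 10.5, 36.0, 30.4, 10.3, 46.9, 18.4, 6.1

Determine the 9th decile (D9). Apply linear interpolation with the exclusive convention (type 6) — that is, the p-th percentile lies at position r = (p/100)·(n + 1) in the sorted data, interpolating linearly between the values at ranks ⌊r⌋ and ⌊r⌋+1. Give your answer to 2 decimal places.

44.08

Sorted: 1.5, 4.0, 4.4, 6.1, 7.8, 9.3, 10.3, 10.5, 18.4, 20.3, 30.4, 36.0, 38.3, 42.2, 46.9.
n = 15.
r = (90/100)·(15 + 1) = 14.4.
Rank 14 is 42.2 and rank 15 is 46.9.
Interpolate: 42.2 + 0.4·(46.9 − 42.2) = 42.2 + 0.4·4.7 = 44.08.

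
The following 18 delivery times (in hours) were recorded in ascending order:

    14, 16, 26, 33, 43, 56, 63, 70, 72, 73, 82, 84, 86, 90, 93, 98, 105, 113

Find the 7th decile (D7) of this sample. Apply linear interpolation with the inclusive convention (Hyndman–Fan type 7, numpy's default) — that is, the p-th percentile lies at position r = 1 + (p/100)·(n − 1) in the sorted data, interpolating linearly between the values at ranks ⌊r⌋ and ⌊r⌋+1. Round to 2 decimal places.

85.80

n = 18.
r = 1 + (70/100)·(18 − 1) = 1 + 11.9 = 12.9.
Rank 12 is 84 and rank 13 is 86.
Interpolate: 84 + 0.9·(86 − 84) = 84 + 0.9·2 = 85.8.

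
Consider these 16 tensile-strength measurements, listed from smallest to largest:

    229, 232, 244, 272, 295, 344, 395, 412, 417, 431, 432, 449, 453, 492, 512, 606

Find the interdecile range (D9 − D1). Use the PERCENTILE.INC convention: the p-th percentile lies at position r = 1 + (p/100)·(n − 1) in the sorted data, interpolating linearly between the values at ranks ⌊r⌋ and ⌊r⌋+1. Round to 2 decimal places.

n = 16.
P10: r = 2.5; ranks 2–3 are 232, 244; interpolating gives 238.
P90: r = 14.5; ranks 14–15 are 492, 512; interpolating gives 502.
Difference: 502 − 238 = 264.

264.00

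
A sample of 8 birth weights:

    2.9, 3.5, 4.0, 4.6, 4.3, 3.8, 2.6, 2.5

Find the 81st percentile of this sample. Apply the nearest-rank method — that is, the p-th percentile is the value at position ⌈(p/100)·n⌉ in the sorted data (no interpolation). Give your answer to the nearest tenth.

Sorted: 2.5, 2.6, 2.9, 3.5, 3.8, 4.0, 4.3, 4.6.
n = 8.
Position = ⌈81/100 · 8⌉ = ⌈6.48⌉ = 7.
The value at rank 7 is 4.3.

4.3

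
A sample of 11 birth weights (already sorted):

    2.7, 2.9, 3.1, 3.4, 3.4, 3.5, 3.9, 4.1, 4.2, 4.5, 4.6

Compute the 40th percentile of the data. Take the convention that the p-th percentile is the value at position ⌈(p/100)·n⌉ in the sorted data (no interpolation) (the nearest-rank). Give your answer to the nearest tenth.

n = 11.
Position = ⌈40/100 · 11⌉ = ⌈4.4⌉ = 5.
The value at rank 5 is 3.4.

3.4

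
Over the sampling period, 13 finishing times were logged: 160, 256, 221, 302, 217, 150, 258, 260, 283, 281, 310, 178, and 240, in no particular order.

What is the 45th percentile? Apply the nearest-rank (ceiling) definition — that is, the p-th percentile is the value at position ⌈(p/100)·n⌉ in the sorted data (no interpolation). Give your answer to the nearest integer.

240

Sorted: 150, 160, 178, 217, 221, 240, 256, 258, 260, 281, 283, 302, 310.
n = 13.
Position = ⌈45/100 · 13⌉ = ⌈5.85⌉ = 6.
The value at rank 6 is 240.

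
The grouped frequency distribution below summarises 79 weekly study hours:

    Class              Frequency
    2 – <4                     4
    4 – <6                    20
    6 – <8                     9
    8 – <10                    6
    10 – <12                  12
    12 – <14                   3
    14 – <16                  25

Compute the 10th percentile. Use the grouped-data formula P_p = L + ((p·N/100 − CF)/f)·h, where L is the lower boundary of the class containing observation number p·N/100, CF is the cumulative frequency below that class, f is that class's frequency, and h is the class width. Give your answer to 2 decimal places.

N = 79; target position k = 10/100 · 79 = 7.9.
Cumulative frequencies: 4, 24, 33, 39, 51, 54, 79.
Observation 7.9 falls in the class 4 – <6.
L = 4, CF = 4, f = 20, h = 2.
P10 = 4 + ((7.9 − 4)/20)·2 = 4 + 0.39 = 4.39.

4.39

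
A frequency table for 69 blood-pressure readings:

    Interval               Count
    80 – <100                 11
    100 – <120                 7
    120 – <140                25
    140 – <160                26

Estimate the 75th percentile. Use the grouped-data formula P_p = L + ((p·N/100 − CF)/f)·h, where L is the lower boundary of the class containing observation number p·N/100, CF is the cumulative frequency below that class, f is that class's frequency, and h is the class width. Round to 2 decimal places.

146.73

N = 69; target position k = 75/100 · 69 = 51.75.
Cumulative frequencies: 11, 18, 43, 69.
Observation 51.75 falls in the class 140 – <160.
L = 140, CF = 43, f = 26, h = 20.
P75 = 140 + ((51.75 − 43)/26)·20 = 140 + 6.73077 = 146.731.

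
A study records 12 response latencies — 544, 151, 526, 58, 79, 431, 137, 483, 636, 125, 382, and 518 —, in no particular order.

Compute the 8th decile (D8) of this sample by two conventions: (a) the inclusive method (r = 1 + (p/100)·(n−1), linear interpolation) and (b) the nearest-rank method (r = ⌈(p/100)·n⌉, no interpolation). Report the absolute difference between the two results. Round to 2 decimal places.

1.60

Sorted: 58, 79, 125, 137, 151, 382, 431, 483, 518, 526, 544, 636.
n = 12.
(a) r = 9.8; between ranks 9 (518) and 10 (526): 524.4.
(b) the nearest-rank method: rank 10 → 526.
|524.4 − 526| = 1.6.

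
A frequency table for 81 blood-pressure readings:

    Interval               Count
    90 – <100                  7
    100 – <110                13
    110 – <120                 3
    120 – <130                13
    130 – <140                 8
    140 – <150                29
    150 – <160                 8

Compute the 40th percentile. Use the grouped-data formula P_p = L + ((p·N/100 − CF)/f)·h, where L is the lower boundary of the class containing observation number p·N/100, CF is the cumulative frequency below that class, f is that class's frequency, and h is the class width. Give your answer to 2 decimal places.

127.23

N = 81; target position k = 40/100 · 81 = 32.4.
Cumulative frequencies: 7, 20, 23, 36, 44, 73, 81.
Observation 32.4 falls in the class 120 – <130.
L = 120, CF = 23, f = 13, h = 10.
P40 = 120 + ((32.4 − 23)/13)·10 = 120 + 7.23077 = 127.231.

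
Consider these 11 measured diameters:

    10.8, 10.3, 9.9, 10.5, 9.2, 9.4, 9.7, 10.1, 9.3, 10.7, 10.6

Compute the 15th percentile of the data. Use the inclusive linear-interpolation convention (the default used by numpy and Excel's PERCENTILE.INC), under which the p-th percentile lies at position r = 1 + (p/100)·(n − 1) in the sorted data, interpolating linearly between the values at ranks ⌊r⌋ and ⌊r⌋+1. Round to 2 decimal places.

Sorted: 9.2, 9.3, 9.4, 9.7, 9.9, 10.1, 10.3, 10.5, 10.6, 10.7, 10.8.
n = 11.
r = 1 + (15/100)·(11 − 1) = 1 + 1.5 = 2.5.
Rank 2 is 9.3 and rank 3 is 9.4.
Interpolate: 9.3 + 0.5·(9.4 − 9.3) = 9.3 + 0.5·0.1 = 9.35.

9.35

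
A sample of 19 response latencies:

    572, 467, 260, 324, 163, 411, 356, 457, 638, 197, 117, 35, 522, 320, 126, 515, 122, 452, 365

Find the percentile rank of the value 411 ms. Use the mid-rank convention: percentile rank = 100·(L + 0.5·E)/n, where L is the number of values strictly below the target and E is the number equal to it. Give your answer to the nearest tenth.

60.5

Sorted: 35, 117, 122, 126, 163, 197, 260, 320, 324, 356, 365, 411, 452, 457, 467, 515, 522, 572, 638.
Count below 411: L = 11; count equal: E = 1; n = 19.
Percentile rank = 100·(11 + 0.5·1)/19 = 100·11.5/19 = 60.53.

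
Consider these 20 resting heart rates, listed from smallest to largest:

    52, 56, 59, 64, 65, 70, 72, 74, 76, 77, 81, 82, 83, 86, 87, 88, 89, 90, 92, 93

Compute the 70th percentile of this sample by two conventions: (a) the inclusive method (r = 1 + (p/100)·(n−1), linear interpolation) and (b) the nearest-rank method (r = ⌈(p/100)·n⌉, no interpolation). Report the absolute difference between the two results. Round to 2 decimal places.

n = 20.
(a) r = 14.3; between ranks 14 (86) and 15 (87): 86.3.
(b) the nearest-rank method: rank 14 → 86.
|86.3 − 86| = 0.3.

0.30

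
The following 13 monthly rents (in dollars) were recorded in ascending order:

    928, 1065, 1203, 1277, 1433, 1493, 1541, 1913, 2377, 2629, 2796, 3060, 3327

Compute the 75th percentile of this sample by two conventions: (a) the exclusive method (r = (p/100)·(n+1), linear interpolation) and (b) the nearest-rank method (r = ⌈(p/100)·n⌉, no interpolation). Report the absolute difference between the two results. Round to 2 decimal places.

83.50

n = 13.
(a) r = 10.5; between ranks 10 (2629) and 11 (2796): 2712.5.
(b) the nearest-rank method: rank 10 → 2629.
|2712.5 − 2629| = 83.5.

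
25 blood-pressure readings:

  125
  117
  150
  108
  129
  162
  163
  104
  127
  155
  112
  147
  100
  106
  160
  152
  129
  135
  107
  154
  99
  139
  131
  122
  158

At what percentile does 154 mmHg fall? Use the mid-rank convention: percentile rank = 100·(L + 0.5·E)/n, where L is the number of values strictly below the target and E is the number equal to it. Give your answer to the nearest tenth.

Sorted: 99, 100, 104, 106, 107, 108, 112, 117, 122, 125, 127, 129, 129, 131, 135, 139, 147, 150, 152, 154, 155, 158, 160, 162, 163.
Count below 154: L = 19; count equal: E = 1; n = 25.
Percentile rank = 100·(19 + 0.5·1)/25 = 100·19.5/25 = 78.

78.0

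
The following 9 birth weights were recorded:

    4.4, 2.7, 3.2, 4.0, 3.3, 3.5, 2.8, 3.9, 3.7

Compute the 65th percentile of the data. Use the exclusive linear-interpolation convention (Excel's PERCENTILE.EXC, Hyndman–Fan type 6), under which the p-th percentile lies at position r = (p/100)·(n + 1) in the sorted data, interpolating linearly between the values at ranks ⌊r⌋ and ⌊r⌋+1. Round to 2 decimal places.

3.80

Sorted: 2.7, 2.8, 3.2, 3.3, 3.5, 3.7, 3.9, 4.0, 4.4.
n = 9.
r = (65/100)·(9 + 1) = 6.5.
Rank 6 is 3.7 and rank 7 is 3.9.
Interpolate: 3.7 + 0.5·(3.9 − 3.7) = 3.7 + 0.5·0.2 = 3.8.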